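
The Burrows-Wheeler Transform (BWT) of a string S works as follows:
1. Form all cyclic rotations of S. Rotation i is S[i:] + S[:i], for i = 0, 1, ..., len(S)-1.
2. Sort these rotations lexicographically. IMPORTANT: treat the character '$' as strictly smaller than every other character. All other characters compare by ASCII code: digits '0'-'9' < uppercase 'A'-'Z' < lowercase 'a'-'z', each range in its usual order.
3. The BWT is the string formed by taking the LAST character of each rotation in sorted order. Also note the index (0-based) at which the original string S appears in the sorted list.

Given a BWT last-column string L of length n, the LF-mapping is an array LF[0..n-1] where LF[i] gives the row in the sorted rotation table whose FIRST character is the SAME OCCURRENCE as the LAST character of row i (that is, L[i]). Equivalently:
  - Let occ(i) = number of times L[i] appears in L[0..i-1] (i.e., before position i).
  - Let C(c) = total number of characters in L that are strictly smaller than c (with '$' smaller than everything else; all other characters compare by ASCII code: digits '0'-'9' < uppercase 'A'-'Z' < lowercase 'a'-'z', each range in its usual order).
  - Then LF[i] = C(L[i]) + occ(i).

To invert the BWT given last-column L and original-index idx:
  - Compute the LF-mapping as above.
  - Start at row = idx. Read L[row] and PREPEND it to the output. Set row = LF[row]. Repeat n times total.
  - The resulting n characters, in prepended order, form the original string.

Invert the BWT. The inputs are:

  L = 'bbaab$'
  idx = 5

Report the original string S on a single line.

Answer: bbaab$

Derivation:
LF mapping: 3 4 1 2 5 0
Walk LF starting at row 5, prepending L[row]:
  step 1: row=5, L[5]='$', prepend. Next row=LF[5]=0
  step 2: row=0, L[0]='b', prepend. Next row=LF[0]=3
  step 3: row=3, L[3]='a', prepend. Next row=LF[3]=2
  step 4: row=2, L[2]='a', prepend. Next row=LF[2]=1
  step 5: row=1, L[1]='b', prepend. Next row=LF[1]=4
  step 6: row=4, L[4]='b', prepend. Next row=LF[4]=5
Reversed output: bbaab$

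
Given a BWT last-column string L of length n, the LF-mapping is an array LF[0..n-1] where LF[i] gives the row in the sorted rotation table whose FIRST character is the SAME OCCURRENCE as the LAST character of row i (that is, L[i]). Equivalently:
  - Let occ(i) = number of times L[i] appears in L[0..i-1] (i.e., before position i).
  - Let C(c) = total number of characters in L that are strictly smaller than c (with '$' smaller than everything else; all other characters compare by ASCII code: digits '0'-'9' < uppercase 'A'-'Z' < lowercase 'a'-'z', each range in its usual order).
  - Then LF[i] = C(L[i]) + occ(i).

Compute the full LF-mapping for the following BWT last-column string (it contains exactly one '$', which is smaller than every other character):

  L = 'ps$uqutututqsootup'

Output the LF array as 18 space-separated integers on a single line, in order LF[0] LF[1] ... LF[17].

Char counts: '$':1, 'o':2, 'p':2, 'q':2, 's':2, 't':4, 'u':5
C (first-col start): C('$')=0, C('o')=1, C('p')=3, C('q')=5, C('s')=7, C('t')=9, C('u')=13
L[0]='p': occ=0, LF[0]=C('p')+0=3+0=3
L[1]='s': occ=0, LF[1]=C('s')+0=7+0=7
L[2]='$': occ=0, LF[2]=C('$')+0=0+0=0
L[3]='u': occ=0, LF[3]=C('u')+0=13+0=13
L[4]='q': occ=0, LF[4]=C('q')+0=5+0=5
L[5]='u': occ=1, LF[5]=C('u')+1=13+1=14
L[6]='t': occ=0, LF[6]=C('t')+0=9+0=9
L[7]='u': occ=2, LF[7]=C('u')+2=13+2=15
L[8]='t': occ=1, LF[8]=C('t')+1=9+1=10
L[9]='u': occ=3, LF[9]=C('u')+3=13+3=16
L[10]='t': occ=2, LF[10]=C('t')+2=9+2=11
L[11]='q': occ=1, LF[11]=C('q')+1=5+1=6
L[12]='s': occ=1, LF[12]=C('s')+1=7+1=8
L[13]='o': occ=0, LF[13]=C('o')+0=1+0=1
L[14]='o': occ=1, LF[14]=C('o')+1=1+1=2
L[15]='t': occ=3, LF[15]=C('t')+3=9+3=12
L[16]='u': occ=4, LF[16]=C('u')+4=13+4=17
L[17]='p': occ=1, LF[17]=C('p')+1=3+1=4

Answer: 3 7 0 13 5 14 9 15 10 16 11 6 8 1 2 12 17 4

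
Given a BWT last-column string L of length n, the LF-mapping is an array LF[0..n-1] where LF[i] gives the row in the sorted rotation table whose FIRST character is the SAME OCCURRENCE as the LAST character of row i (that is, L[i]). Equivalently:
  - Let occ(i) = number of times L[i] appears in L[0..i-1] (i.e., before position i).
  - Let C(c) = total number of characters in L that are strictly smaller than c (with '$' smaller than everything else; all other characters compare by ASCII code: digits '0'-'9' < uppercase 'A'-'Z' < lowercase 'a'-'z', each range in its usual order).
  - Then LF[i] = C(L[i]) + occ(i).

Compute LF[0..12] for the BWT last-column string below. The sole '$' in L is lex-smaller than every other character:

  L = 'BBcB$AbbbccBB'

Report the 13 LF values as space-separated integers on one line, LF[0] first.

Char counts: '$':1, 'A':1, 'B':5, 'b':3, 'c':3
C (first-col start): C('$')=0, C('A')=1, C('B')=2, C('b')=7, C('c')=10
L[0]='B': occ=0, LF[0]=C('B')+0=2+0=2
L[1]='B': occ=1, LF[1]=C('B')+1=2+1=3
L[2]='c': occ=0, LF[2]=C('c')+0=10+0=10
L[3]='B': occ=2, LF[3]=C('B')+2=2+2=4
L[4]='$': occ=0, LF[4]=C('$')+0=0+0=0
L[5]='A': occ=0, LF[5]=C('A')+0=1+0=1
L[6]='b': occ=0, LF[6]=C('b')+0=7+0=7
L[7]='b': occ=1, LF[7]=C('b')+1=7+1=8
L[8]='b': occ=2, LF[8]=C('b')+2=7+2=9
L[9]='c': occ=1, LF[9]=C('c')+1=10+1=11
L[10]='c': occ=2, LF[10]=C('c')+2=10+2=12
L[11]='B': occ=3, LF[11]=C('B')+3=2+3=5
L[12]='B': occ=4, LF[12]=C('B')+4=2+4=6

Answer: 2 3 10 4 0 1 7 8 9 11 12 5 6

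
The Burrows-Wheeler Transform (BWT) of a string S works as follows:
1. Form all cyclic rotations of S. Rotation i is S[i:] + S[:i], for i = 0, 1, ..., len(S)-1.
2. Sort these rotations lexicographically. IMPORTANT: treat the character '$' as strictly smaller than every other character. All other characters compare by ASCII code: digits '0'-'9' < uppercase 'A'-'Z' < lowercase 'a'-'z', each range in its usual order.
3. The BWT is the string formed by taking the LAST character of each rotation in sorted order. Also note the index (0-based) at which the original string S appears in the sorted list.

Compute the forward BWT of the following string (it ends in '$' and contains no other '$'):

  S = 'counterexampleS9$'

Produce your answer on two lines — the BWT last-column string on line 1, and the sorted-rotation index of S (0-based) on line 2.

Answer: 9Sex$ltrpaucmenoe
4

Derivation:
All 17 rotations (rotation i = S[i:]+S[:i]):
  rot[0] = counterexampleS9$
  rot[1] = ounterexampleS9$c
  rot[2] = unterexampleS9$co
  rot[3] = nterexampleS9$cou
  rot[4] = terexampleS9$coun
  rot[5] = erexampleS9$count
  rot[6] = rexampleS9$counte
  rot[7] = exampleS9$counter
  rot[8] = xampleS9$countere
  rot[9] = ampleS9$counterex
  rot[10] = mpleS9$counterexa
  rot[11] = pleS9$counterexam
  rot[12] = leS9$counterexamp
  rot[13] = eS9$counterexampl
  rot[14] = S9$counterexample
  rot[15] = 9$counterexampleS
  rot[16] = $counterexampleS9
Sorted (with $ < everything):
  sorted[0] = $counterexampleS9  (last char: '9')
  sorted[1] = 9$counterexampleS  (last char: 'S')
  sorted[2] = S9$counterexample  (last char: 'e')
  sorted[3] = ampleS9$counterex  (last char: 'x')
  sorted[4] = counterexampleS9$  (last char: '$')
  sorted[5] = eS9$counterexampl  (last char: 'l')
  sorted[6] = erexampleS9$count  (last char: 't')
  sorted[7] = exampleS9$counter  (last char: 'r')
  sorted[8] = leS9$counterexamp  (last char: 'p')
  sorted[9] = mpleS9$counterexa  (last char: 'a')
  sorted[10] = nterexampleS9$cou  (last char: 'u')
  sorted[11] = ounterexampleS9$c  (last char: 'c')
  sorted[12] = pleS9$counterexam  (last char: 'm')
  sorted[13] = rexampleS9$counte  (last char: 'e')
  sorted[14] = terexampleS9$coun  (last char: 'n')
  sorted[15] = unterexampleS9$co  (last char: 'o')
  sorted[16] = xampleS9$countere  (last char: 'e')
Last column: 9Sex$ltrpaucmenoe
Original string S is at sorted index 4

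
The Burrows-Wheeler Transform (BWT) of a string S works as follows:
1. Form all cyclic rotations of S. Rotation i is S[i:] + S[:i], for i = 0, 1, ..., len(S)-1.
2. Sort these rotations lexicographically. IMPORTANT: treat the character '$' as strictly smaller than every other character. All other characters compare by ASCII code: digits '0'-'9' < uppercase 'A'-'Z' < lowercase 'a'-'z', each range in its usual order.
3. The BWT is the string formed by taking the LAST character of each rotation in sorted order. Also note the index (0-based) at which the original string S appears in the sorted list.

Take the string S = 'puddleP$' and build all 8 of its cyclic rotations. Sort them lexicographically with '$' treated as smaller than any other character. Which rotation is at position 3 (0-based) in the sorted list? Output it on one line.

Answer: dleP$pud

Derivation:
All 8 rotations (rotation i = S[i:]+S[:i]):
  rot[0] = puddleP$
  rot[1] = uddleP$p
  rot[2] = ddleP$pu
  rot[3] = dleP$pud
  rot[4] = leP$pudd
  rot[5] = eP$puddl
  rot[6] = P$puddle
  rot[7] = $puddleP
Sorted (with $ < everything):
  sorted[0] = $puddleP
  sorted[1] = P$puddle
  sorted[2] = ddleP$pu
  sorted[3] = dleP$pud
  sorted[4] = eP$puddl
  sorted[5] = leP$pudd
  sorted[6] = puddleP$
  sorted[7] = uddleP$p
sorted[3] = dleP$pud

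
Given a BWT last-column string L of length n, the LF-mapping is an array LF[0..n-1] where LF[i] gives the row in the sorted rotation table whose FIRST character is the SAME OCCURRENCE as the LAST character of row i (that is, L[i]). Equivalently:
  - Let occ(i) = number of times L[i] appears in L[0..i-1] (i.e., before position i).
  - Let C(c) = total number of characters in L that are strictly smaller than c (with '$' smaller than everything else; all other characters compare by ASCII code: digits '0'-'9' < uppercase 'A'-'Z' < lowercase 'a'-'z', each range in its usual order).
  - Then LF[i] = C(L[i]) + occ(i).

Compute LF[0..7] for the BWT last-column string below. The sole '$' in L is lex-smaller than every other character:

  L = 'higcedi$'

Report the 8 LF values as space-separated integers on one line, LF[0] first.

Answer: 5 6 4 1 3 2 7 0

Derivation:
Char counts: '$':1, 'c':1, 'd':1, 'e':1, 'g':1, 'h':1, 'i':2
C (first-col start): C('$')=0, C('c')=1, C('d')=2, C('e')=3, C('g')=4, C('h')=5, C('i')=6
L[0]='h': occ=0, LF[0]=C('h')+0=5+0=5
L[1]='i': occ=0, LF[1]=C('i')+0=6+0=6
L[2]='g': occ=0, LF[2]=C('g')+0=4+0=4
L[3]='c': occ=0, LF[3]=C('c')+0=1+0=1
L[4]='e': occ=0, LF[4]=C('e')+0=3+0=3
L[5]='d': occ=0, LF[5]=C('d')+0=2+0=2
L[6]='i': occ=1, LF[6]=C('i')+1=6+1=7
L[7]='$': occ=0, LF[7]=C('$')+0=0+0=0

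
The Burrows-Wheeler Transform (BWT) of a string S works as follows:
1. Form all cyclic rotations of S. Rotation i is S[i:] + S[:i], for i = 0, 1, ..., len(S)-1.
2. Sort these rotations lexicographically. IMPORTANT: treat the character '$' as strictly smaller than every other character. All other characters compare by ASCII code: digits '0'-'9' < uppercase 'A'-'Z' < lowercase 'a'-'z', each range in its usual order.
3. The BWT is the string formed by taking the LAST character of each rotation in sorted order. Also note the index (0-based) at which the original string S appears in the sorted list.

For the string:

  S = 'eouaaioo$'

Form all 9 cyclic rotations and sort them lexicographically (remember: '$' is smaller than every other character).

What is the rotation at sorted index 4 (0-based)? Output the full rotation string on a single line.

All 9 rotations (rotation i = S[i:]+S[:i]):
  rot[0] = eouaaioo$
  rot[1] = ouaaioo$e
  rot[2] = uaaioo$eo
  rot[3] = aaioo$eou
  rot[4] = aioo$eoua
  rot[5] = ioo$eouaa
  rot[6] = oo$eouaai
  rot[7] = o$eouaaio
  rot[8] = $eouaaioo
Sorted (with $ < everything):
  sorted[0] = $eouaaioo
  sorted[1] = aaioo$eou
  sorted[2] = aioo$eoua
  sorted[3] = eouaaioo$
  sorted[4] = ioo$eouaa
  sorted[5] = o$eouaaio
  sorted[6] = oo$eouaai
  sorted[7] = ouaaioo$e
  sorted[8] = uaaioo$eo
sorted[4] = ioo$eouaa

Answer: ioo$eouaa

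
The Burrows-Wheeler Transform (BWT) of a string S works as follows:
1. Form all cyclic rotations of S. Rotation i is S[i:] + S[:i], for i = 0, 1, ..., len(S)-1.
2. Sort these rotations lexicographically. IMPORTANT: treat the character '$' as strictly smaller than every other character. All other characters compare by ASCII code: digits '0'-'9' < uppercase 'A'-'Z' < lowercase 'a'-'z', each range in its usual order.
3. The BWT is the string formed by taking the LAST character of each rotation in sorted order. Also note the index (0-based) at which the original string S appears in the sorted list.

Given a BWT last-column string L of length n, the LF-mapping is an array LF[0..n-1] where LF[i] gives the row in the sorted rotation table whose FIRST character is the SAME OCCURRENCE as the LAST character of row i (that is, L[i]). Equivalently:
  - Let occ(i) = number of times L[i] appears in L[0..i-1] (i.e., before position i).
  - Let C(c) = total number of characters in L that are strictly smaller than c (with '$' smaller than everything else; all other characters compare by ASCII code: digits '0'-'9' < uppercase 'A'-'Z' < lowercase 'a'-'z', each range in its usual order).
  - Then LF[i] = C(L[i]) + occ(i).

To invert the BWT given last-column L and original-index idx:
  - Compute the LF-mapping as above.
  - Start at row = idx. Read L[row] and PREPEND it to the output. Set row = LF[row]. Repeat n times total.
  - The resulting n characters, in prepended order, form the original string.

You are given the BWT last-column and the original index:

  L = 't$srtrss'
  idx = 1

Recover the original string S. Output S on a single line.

LF mapping: 6 0 3 1 7 2 4 5
Walk LF starting at row 1, prepending L[row]:
  step 1: row=1, L[1]='$', prepend. Next row=LF[1]=0
  step 2: row=0, L[0]='t', prepend. Next row=LF[0]=6
  step 3: row=6, L[6]='s', prepend. Next row=LF[6]=4
  step 4: row=4, L[4]='t', prepend. Next row=LF[4]=7
  step 5: row=7, L[7]='s', prepend. Next row=LF[7]=5
  step 6: row=5, L[5]='r', prepend. Next row=LF[5]=2
  step 7: row=2, L[2]='s', prepend. Next row=LF[2]=3
  step 8: row=3, L[3]='r', prepend. Next row=LF[3]=1
Reversed output: rsrstst$

Answer: rsrstst$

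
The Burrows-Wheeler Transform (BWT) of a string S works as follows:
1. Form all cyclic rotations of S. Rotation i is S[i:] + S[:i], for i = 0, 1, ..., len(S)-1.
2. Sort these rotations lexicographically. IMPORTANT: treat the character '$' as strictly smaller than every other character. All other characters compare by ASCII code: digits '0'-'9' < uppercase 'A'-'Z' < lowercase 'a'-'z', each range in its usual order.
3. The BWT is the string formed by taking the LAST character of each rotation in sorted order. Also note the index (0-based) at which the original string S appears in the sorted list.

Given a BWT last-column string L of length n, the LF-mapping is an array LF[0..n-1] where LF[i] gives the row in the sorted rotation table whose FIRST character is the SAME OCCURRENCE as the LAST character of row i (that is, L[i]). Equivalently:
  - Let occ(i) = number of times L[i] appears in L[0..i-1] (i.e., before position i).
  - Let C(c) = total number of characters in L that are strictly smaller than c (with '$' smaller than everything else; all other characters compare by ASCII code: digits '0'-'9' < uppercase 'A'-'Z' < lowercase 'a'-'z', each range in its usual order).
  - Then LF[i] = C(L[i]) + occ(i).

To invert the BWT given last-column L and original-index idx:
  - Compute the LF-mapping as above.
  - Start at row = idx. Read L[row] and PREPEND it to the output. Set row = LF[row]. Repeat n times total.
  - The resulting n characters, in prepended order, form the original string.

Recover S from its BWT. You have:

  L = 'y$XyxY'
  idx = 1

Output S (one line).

LF mapping: 4 0 1 5 3 2
Walk LF starting at row 1, prepending L[row]:
  step 1: row=1, L[1]='$', prepend. Next row=LF[1]=0
  step 2: row=0, L[0]='y', prepend. Next row=LF[0]=4
  step 3: row=4, L[4]='x', prepend. Next row=LF[4]=3
  step 4: row=3, L[3]='y', prepend. Next row=LF[3]=5
  step 5: row=5, L[5]='Y', prepend. Next row=LF[5]=2
  step 6: row=2, L[2]='X', prepend. Next row=LF[2]=1
Reversed output: XYyxy$

Answer: XYyxy$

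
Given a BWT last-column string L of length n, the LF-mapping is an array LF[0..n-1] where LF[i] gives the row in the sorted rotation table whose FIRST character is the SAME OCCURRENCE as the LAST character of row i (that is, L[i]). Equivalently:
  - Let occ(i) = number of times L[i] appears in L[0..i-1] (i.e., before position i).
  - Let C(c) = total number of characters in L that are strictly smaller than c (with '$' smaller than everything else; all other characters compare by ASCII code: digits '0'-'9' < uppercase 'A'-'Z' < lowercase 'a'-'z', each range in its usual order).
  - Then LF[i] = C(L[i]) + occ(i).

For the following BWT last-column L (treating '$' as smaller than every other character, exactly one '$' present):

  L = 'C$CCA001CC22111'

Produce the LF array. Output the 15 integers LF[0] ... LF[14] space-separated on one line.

Char counts: '$':1, '0':2, '1':4, '2':2, 'A':1, 'C':5
C (first-col start): C('$')=0, C('0')=1, C('1')=3, C('2')=7, C('A')=9, C('C')=10
L[0]='C': occ=0, LF[0]=C('C')+0=10+0=10
L[1]='$': occ=0, LF[1]=C('$')+0=0+0=0
L[2]='C': occ=1, LF[2]=C('C')+1=10+1=11
L[3]='C': occ=2, LF[3]=C('C')+2=10+2=12
L[4]='A': occ=0, LF[4]=C('A')+0=9+0=9
L[5]='0': occ=0, LF[5]=C('0')+0=1+0=1
L[6]='0': occ=1, LF[6]=C('0')+1=1+1=2
L[7]='1': occ=0, LF[7]=C('1')+0=3+0=3
L[8]='C': occ=3, LF[8]=C('C')+3=10+3=13
L[9]='C': occ=4, LF[9]=C('C')+4=10+4=14
L[10]='2': occ=0, LF[10]=C('2')+0=7+0=7
L[11]='2': occ=1, LF[11]=C('2')+1=7+1=8
L[12]='1': occ=1, LF[12]=C('1')+1=3+1=4
L[13]='1': occ=2, LF[13]=C('1')+2=3+2=5
L[14]='1': occ=3, LF[14]=C('1')+3=3+3=6

Answer: 10 0 11 12 9 1 2 3 13 14 7 8 4 5 6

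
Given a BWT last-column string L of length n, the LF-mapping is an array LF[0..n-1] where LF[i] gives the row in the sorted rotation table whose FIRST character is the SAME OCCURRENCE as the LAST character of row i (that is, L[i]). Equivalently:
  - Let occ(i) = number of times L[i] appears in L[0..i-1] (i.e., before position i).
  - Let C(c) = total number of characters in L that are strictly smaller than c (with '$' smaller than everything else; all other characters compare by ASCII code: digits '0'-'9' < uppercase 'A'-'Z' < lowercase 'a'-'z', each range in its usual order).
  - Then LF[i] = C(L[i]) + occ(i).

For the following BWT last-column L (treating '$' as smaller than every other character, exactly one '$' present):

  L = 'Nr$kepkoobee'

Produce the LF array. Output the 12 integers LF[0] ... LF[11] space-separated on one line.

Answer: 1 11 0 6 3 10 7 8 9 2 4 5

Derivation:
Char counts: '$':1, 'N':1, 'b':1, 'e':3, 'k':2, 'o':2, 'p':1, 'r':1
C (first-col start): C('$')=0, C('N')=1, C('b')=2, C('e')=3, C('k')=6, C('o')=8, C('p')=10, C('r')=11
L[0]='N': occ=0, LF[0]=C('N')+0=1+0=1
L[1]='r': occ=0, LF[1]=C('r')+0=11+0=11
L[2]='$': occ=0, LF[2]=C('$')+0=0+0=0
L[3]='k': occ=0, LF[3]=C('k')+0=6+0=6
L[4]='e': occ=0, LF[4]=C('e')+0=3+0=3
L[5]='p': occ=0, LF[5]=C('p')+0=10+0=10
L[6]='k': occ=1, LF[6]=C('k')+1=6+1=7
L[7]='o': occ=0, LF[7]=C('o')+0=8+0=8
L[8]='o': occ=1, LF[8]=C('o')+1=8+1=9
L[9]='b': occ=0, LF[9]=C('b')+0=2+0=2
L[10]='e': occ=1, LF[10]=C('e')+1=3+1=4
L[11]='e': occ=2, LF[11]=C('e')+2=3+2=5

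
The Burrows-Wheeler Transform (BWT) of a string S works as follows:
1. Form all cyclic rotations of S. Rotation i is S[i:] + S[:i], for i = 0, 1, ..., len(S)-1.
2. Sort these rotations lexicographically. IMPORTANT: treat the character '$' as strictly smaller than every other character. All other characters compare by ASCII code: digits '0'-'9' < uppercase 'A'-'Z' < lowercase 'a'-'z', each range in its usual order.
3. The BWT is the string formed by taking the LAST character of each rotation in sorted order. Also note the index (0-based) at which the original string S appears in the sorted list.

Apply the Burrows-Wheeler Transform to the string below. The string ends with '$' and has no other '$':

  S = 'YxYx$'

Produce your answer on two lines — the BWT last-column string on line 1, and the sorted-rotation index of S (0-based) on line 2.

Answer: xx$YY
2

Derivation:
All 5 rotations (rotation i = S[i:]+S[:i]):
  rot[0] = YxYx$
  rot[1] = xYx$Y
  rot[2] = Yx$Yx
  rot[3] = x$YxY
  rot[4] = $YxYx
Sorted (with $ < everything):
  sorted[0] = $YxYx  (last char: 'x')
  sorted[1] = Yx$Yx  (last char: 'x')
  sorted[2] = YxYx$  (last char: '$')
  sorted[3] = x$YxY  (last char: 'Y')
  sorted[4] = xYx$Y  (last char: 'Y')
Last column: xx$YY
Original string S is at sorted index 2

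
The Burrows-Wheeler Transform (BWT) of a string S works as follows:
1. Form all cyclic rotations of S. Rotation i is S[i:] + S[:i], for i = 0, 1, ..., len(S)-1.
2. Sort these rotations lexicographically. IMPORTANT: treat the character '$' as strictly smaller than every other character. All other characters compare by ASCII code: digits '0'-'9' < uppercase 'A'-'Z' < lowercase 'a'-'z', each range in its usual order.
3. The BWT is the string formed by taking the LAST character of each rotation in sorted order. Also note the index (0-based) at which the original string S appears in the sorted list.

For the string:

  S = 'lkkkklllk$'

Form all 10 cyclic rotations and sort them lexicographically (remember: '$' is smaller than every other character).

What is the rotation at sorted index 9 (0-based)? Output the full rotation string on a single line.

Answer: lllk$lkkkk

Derivation:
All 10 rotations (rotation i = S[i:]+S[:i]):
  rot[0] = lkkkklllk$
  rot[1] = kkkklllk$l
  rot[2] = kkklllk$lk
  rot[3] = kklllk$lkk
  rot[4] = klllk$lkkk
  rot[5] = lllk$lkkkk
  rot[6] = llk$lkkkkl
  rot[7] = lk$lkkkkll
  rot[8] = k$lkkkklll
  rot[9] = $lkkkklllk
Sorted (with $ < everything):
  sorted[0] = $lkkkklllk
  sorted[1] = k$lkkkklll
  sorted[2] = kkkklllk$l
  sorted[3] = kkklllk$lk
  sorted[4] = kklllk$lkk
  sorted[5] = klllk$lkkk
  sorted[6] = lk$lkkkkll
  sorted[7] = lkkkklllk$
  sorted[8] = llk$lkkkkl
  sorted[9] = lllk$lkkkk
sorted[9] = lllk$lkkkk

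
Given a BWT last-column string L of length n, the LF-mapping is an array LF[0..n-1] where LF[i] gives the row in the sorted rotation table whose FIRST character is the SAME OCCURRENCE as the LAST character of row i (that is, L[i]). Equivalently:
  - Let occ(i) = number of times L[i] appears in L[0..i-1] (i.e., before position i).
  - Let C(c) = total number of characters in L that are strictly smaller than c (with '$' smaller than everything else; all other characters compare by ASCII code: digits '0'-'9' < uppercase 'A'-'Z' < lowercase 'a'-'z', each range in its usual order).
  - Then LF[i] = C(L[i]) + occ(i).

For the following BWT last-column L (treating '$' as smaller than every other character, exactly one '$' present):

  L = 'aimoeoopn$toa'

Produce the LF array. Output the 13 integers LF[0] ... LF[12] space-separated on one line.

Answer: 1 4 5 7 3 8 9 11 6 0 12 10 2

Derivation:
Char counts: '$':1, 'a':2, 'e':1, 'i':1, 'm':1, 'n':1, 'o':4, 'p':1, 't':1
C (first-col start): C('$')=0, C('a')=1, C('e')=3, C('i')=4, C('m')=5, C('n')=6, C('o')=7, C('p')=11, C('t')=12
L[0]='a': occ=0, LF[0]=C('a')+0=1+0=1
L[1]='i': occ=0, LF[1]=C('i')+0=4+0=4
L[2]='m': occ=0, LF[2]=C('m')+0=5+0=5
L[3]='o': occ=0, LF[3]=C('o')+0=7+0=7
L[4]='e': occ=0, LF[4]=C('e')+0=3+0=3
L[5]='o': occ=1, LF[5]=C('o')+1=7+1=8
L[6]='o': occ=2, LF[6]=C('o')+2=7+2=9
L[7]='p': occ=0, LF[7]=C('p')+0=11+0=11
L[8]='n': occ=0, LF[8]=C('n')+0=6+0=6
L[9]='$': occ=0, LF[9]=C('$')+0=0+0=0
L[10]='t': occ=0, LF[10]=C('t')+0=12+0=12
L[11]='o': occ=3, LF[11]=C('o')+3=7+3=10
L[12]='a': occ=1, LF[12]=C('a')+1=1+1=2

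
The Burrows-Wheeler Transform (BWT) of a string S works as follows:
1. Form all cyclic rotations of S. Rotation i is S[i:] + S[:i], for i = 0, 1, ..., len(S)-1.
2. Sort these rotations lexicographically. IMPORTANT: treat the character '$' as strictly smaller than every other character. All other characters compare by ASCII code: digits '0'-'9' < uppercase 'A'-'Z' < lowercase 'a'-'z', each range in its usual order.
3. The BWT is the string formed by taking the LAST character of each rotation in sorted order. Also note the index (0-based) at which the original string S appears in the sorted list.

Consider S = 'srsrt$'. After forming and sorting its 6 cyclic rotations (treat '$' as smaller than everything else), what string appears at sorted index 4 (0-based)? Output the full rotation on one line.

All 6 rotations (rotation i = S[i:]+S[:i]):
  rot[0] = srsrt$
  rot[1] = rsrt$s
  rot[2] = srt$sr
  rot[3] = rt$srs
  rot[4] = t$srsr
  rot[5] = $srsrt
Sorted (with $ < everything):
  sorted[0] = $srsrt
  sorted[1] = rsrt$s
  sorted[2] = rt$srs
  sorted[3] = srsrt$
  sorted[4] = srt$sr
  sorted[5] = t$srsr
sorted[4] = srt$sr

Answer: srt$sr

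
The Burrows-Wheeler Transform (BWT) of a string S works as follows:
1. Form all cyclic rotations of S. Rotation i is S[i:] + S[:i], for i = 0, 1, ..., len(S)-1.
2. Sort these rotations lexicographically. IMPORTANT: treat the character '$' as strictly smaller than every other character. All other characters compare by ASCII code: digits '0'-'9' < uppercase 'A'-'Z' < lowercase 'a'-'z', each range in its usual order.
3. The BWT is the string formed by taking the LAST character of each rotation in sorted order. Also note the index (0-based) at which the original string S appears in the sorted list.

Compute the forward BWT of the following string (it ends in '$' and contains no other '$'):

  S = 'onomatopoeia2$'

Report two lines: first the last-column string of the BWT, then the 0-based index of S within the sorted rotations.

All 14 rotations (rotation i = S[i:]+S[:i]):
  rot[0] = onomatopoeia2$
  rot[1] = nomatopoeia2$o
  rot[2] = omatopoeia2$on
  rot[3] = matopoeia2$ono
  rot[4] = atopoeia2$onom
  rot[5] = topoeia2$onoma
  rot[6] = opoeia2$onomat
  rot[7] = poeia2$onomato
  rot[8] = oeia2$onomatop
  rot[9] = eia2$onomatopo
  rot[10] = ia2$onomatopoe
  rot[11] = a2$onomatopoei
  rot[12] = 2$onomatopoeia
  rot[13] = $onomatopoeia2
Sorted (with $ < everything):
  sorted[0] = $onomatopoeia2  (last char: '2')
  sorted[1] = 2$onomatopoeia  (last char: 'a')
  sorted[2] = a2$onomatopoei  (last char: 'i')
  sorted[3] = atopoeia2$onom  (last char: 'm')
  sorted[4] = eia2$onomatopo  (last char: 'o')
  sorted[5] = ia2$onomatopoe  (last char: 'e')
  sorted[6] = matopoeia2$ono  (last char: 'o')
  sorted[7] = nomatopoeia2$o  (last char: 'o')
  sorted[8] = oeia2$onomatop  (last char: 'p')
  sorted[9] = omatopoeia2$on  (last char: 'n')
  sorted[10] = onomatopoeia2$  (last char: '$')
  sorted[11] = opoeia2$onomat  (last char: 't')
  sorted[12] = poeia2$onomato  (last char: 'o')
  sorted[13] = topoeia2$onoma  (last char: 'a')
Last column: 2aimoeoopn$toa
Original string S is at sorted index 10

Answer: 2aimoeoopn$toa
10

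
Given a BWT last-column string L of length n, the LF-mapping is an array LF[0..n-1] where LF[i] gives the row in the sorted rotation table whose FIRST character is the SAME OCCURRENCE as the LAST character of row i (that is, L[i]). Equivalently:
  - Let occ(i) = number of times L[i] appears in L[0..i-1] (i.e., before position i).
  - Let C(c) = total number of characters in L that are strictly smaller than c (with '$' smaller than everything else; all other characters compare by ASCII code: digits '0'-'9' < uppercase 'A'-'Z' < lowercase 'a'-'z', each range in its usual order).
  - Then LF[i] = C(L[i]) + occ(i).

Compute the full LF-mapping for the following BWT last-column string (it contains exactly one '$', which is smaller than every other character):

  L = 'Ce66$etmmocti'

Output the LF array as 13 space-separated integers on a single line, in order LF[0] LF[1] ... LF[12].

Answer: 3 5 1 2 0 6 11 8 9 10 4 12 7

Derivation:
Char counts: '$':1, '6':2, 'C':1, 'c':1, 'e':2, 'i':1, 'm':2, 'o':1, 't':2
C (first-col start): C('$')=0, C('6')=1, C('C')=3, C('c')=4, C('e')=5, C('i')=7, C('m')=8, C('o')=10, C('t')=11
L[0]='C': occ=0, LF[0]=C('C')+0=3+0=3
L[1]='e': occ=0, LF[1]=C('e')+0=5+0=5
L[2]='6': occ=0, LF[2]=C('6')+0=1+0=1
L[3]='6': occ=1, LF[3]=C('6')+1=1+1=2
L[4]='$': occ=0, LF[4]=C('$')+0=0+0=0
L[5]='e': occ=1, LF[5]=C('e')+1=5+1=6
L[6]='t': occ=0, LF[6]=C('t')+0=11+0=11
L[7]='m': occ=0, LF[7]=C('m')+0=8+0=8
L[8]='m': occ=1, LF[8]=C('m')+1=8+1=9
L[9]='o': occ=0, LF[9]=C('o')+0=10+0=10
L[10]='c': occ=0, LF[10]=C('c')+0=4+0=4
L[11]='t': occ=1, LF[11]=C('t')+1=11+1=12
L[12]='i': occ=0, LF[12]=C('i')+0=7+0=7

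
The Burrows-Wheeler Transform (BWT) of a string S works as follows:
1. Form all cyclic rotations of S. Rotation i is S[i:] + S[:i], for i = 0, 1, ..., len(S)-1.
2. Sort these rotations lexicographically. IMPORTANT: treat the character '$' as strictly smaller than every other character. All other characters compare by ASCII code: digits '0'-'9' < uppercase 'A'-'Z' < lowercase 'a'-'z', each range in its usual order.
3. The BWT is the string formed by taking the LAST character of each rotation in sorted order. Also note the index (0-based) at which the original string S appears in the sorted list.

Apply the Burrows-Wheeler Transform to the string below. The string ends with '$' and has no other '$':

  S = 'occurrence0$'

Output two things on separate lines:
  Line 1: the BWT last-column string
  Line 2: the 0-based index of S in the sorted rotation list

All 12 rotations (rotation i = S[i:]+S[:i]):
  rot[0] = occurrence0$
  rot[1] = ccurrence0$o
  rot[2] = currence0$oc
  rot[3] = urrence0$occ
  rot[4] = rrence0$occu
  rot[5] = rence0$occur
  rot[6] = ence0$occurr
  rot[7] = nce0$occurre
  rot[8] = ce0$occurren
  rot[9] = e0$occurrenc
  rot[10] = 0$occurrence
  rot[11] = $occurrence0
Sorted (with $ < everything):
  sorted[0] = $occurrence0  (last char: '0')
  sorted[1] = 0$occurrence  (last char: 'e')
  sorted[2] = ccurrence0$o  (last char: 'o')
  sorted[3] = ce0$occurren  (last char: 'n')
  sorted[4] = currence0$oc  (last char: 'c')
  sorted[5] = e0$occurrenc  (last char: 'c')
  sorted[6] = ence0$occurr  (last char: 'r')
  sorted[7] = nce0$occurre  (last char: 'e')
  sorted[8] = occurrence0$  (last char: '$')
  sorted[9] = rence0$occur  (last char: 'r')
  sorted[10] = rrence0$occu  (last char: 'u')
  sorted[11] = urrence0$occ  (last char: 'c')
Last column: 0eonccre$ruc
Original string S is at sorted index 8

Answer: 0eonccre$ruc
8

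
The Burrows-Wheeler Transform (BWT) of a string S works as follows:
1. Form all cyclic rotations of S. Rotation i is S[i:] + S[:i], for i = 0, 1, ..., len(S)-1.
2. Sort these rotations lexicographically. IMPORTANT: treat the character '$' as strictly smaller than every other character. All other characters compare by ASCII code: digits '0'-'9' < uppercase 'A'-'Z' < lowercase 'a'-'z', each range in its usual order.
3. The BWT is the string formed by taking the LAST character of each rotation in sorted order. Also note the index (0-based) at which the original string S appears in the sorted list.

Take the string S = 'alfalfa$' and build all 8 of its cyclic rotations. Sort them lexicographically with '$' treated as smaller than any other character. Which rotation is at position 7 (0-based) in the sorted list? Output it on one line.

Answer: lfalfa$a

Derivation:
All 8 rotations (rotation i = S[i:]+S[:i]):
  rot[0] = alfalfa$
  rot[1] = lfalfa$a
  rot[2] = falfa$al
  rot[3] = alfa$alf
  rot[4] = lfa$alfa
  rot[5] = fa$alfal
  rot[6] = a$alfalf
  rot[7] = $alfalfa
Sorted (with $ < everything):
  sorted[0] = $alfalfa
  sorted[1] = a$alfalf
  sorted[2] = alfa$alf
  sorted[3] = alfalfa$
  sorted[4] = fa$alfal
  sorted[5] = falfa$al
  sorted[6] = lfa$alfa
  sorted[7] = lfalfa$a
sorted[7] = lfalfa$a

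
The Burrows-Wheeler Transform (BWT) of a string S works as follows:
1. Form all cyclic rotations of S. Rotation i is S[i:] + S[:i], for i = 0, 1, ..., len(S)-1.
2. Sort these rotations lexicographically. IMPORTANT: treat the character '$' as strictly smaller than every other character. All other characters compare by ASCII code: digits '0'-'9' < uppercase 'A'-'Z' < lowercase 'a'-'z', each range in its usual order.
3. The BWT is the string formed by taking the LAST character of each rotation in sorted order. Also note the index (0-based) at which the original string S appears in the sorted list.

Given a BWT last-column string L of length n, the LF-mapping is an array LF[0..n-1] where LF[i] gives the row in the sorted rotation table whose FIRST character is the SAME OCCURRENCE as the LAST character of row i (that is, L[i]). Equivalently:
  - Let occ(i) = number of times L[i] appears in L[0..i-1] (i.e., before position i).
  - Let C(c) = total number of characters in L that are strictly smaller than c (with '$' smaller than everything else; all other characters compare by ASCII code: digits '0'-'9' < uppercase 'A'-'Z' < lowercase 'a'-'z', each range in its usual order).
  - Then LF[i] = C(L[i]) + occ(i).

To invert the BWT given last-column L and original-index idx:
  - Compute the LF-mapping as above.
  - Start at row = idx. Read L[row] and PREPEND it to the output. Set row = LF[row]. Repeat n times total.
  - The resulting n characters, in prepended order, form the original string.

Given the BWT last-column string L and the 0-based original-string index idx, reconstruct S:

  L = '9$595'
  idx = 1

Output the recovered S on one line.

Answer: 5599$

Derivation:
LF mapping: 3 0 1 4 2
Walk LF starting at row 1, prepending L[row]:
  step 1: row=1, L[1]='$', prepend. Next row=LF[1]=0
  step 2: row=0, L[0]='9', prepend. Next row=LF[0]=3
  step 3: row=3, L[3]='9', prepend. Next row=LF[3]=4
  step 4: row=4, L[4]='5', prepend. Next row=LF[4]=2
  step 5: row=2, L[2]='5', prepend. Next row=LF[2]=1
Reversed output: 5599$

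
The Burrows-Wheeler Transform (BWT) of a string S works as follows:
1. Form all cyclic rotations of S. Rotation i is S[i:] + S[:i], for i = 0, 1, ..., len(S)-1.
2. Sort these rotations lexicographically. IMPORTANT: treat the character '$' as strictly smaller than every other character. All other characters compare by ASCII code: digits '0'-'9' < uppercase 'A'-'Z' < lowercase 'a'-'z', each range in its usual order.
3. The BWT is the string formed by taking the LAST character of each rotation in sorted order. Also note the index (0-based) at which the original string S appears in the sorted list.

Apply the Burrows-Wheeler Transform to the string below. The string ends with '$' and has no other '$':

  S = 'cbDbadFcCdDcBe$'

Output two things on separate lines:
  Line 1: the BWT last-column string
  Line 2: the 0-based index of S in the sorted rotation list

All 15 rotations (rotation i = S[i:]+S[:i]):
  rot[0] = cbDbadFcCdDcBe$
  rot[1] = bDbadFcCdDcBe$c
  rot[2] = DbadFcCdDcBe$cb
  rot[3] = badFcCdDcBe$cbD
  rot[4] = adFcCdDcBe$cbDb
  rot[5] = dFcCdDcBe$cbDba
  rot[6] = FcCdDcBe$cbDbad
  rot[7] = cCdDcBe$cbDbadF
  rot[8] = CdDcBe$cbDbadFc
  rot[9] = dDcBe$cbDbadFcC
  rot[10] = DcBe$cbDbadFcCd
  rot[11] = cBe$cbDbadFcCdD
  rot[12] = Be$cbDbadFcCdDc
  rot[13] = e$cbDbadFcCdDcB
  rot[14] = $cbDbadFcCdDcBe
Sorted (with $ < everything):
  sorted[0] = $cbDbadFcCdDcBe  (last char: 'e')
  sorted[1] = Be$cbDbadFcCdDc  (last char: 'c')
  sorted[2] = CdDcBe$cbDbadFc  (last char: 'c')
  sorted[3] = DbadFcCdDcBe$cb  (last char: 'b')
  sorted[4] = DcBe$cbDbadFcCd  (last char: 'd')
  sorted[5] = FcCdDcBe$cbDbad  (last char: 'd')
  sorted[6] = adFcCdDcBe$cbDb  (last char: 'b')
  sorted[7] = bDbadFcCdDcBe$c  (last char: 'c')
  sorted[8] = badFcCdDcBe$cbD  (last char: 'D')
  sorted[9] = cBe$cbDbadFcCdD  (last char: 'D')
  sorted[10] = cCdDcBe$cbDbadF  (last char: 'F')
  sorted[11] = cbDbadFcCdDcBe$  (last char: '$')
  sorted[12] = dDcBe$cbDbadFcC  (last char: 'C')
  sorted[13] = dFcCdDcBe$cbDba  (last char: 'a')
  sorted[14] = e$cbDbadFcCdDcB  (last char: 'B')
Last column: eccbddbcDDF$CaB
Original string S is at sorted index 11

Answer: eccbddbcDDF$CaB
11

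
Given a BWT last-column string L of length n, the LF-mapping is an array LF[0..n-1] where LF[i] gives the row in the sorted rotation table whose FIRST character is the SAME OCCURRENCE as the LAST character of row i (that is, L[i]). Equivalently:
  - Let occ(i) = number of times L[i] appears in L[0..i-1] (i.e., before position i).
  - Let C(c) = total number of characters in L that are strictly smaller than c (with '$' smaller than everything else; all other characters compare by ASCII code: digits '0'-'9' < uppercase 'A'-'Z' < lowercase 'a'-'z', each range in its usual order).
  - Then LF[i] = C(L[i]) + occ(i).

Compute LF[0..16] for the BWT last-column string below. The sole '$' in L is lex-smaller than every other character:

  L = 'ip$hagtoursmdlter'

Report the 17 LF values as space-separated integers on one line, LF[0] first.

Char counts: '$':1, 'a':1, 'd':1, 'e':1, 'g':1, 'h':1, 'i':1, 'l':1, 'm':1, 'o':1, 'p':1, 'r':2, 's':1, 't':2, 'u':1
C (first-col start): C('$')=0, C('a')=1, C('d')=2, C('e')=3, C('g')=4, C('h')=5, C('i')=6, C('l')=7, C('m')=8, C('o')=9, C('p')=10, C('r')=11, C('s')=13, C('t')=14, C('u')=16
L[0]='i': occ=0, LF[0]=C('i')+0=6+0=6
L[1]='p': occ=0, LF[1]=C('p')+0=10+0=10
L[2]='$': occ=0, LF[2]=C('$')+0=0+0=0
L[3]='h': occ=0, LF[3]=C('h')+0=5+0=5
L[4]='a': occ=0, LF[4]=C('a')+0=1+0=1
L[5]='g': occ=0, LF[5]=C('g')+0=4+0=4
L[6]='t': occ=0, LF[6]=C('t')+0=14+0=14
L[7]='o': occ=0, LF[7]=C('o')+0=9+0=9
L[8]='u': occ=0, LF[8]=C('u')+0=16+0=16
L[9]='r': occ=0, LF[9]=C('r')+0=11+0=11
L[10]='s': occ=0, LF[10]=C('s')+0=13+0=13
L[11]='m': occ=0, LF[11]=C('m')+0=8+0=8
L[12]='d': occ=0, LF[12]=C('d')+0=2+0=2
L[13]='l': occ=0, LF[13]=C('l')+0=7+0=7
L[14]='t': occ=1, LF[14]=C('t')+1=14+1=15
L[15]='e': occ=0, LF[15]=C('e')+0=3+0=3
L[16]='r': occ=1, LF[16]=C('r')+1=11+1=12

Answer: 6 10 0 5 1 4 14 9 16 11 13 8 2 7 15 3 12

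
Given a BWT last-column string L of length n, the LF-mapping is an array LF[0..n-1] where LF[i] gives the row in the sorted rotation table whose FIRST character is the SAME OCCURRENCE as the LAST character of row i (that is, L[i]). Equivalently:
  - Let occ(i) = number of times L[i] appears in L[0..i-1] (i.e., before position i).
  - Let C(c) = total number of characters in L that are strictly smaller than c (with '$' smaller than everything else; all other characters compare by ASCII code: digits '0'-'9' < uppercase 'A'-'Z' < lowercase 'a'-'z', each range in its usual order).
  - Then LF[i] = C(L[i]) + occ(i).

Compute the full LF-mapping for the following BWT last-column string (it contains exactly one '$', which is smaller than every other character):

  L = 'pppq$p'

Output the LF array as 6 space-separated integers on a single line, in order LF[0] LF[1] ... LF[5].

Char counts: '$':1, 'p':4, 'q':1
C (first-col start): C('$')=0, C('p')=1, C('q')=5
L[0]='p': occ=0, LF[0]=C('p')+0=1+0=1
L[1]='p': occ=1, LF[1]=C('p')+1=1+1=2
L[2]='p': occ=2, LF[2]=C('p')+2=1+2=3
L[3]='q': occ=0, LF[3]=C('q')+0=5+0=5
L[4]='$': occ=0, LF[4]=C('$')+0=0+0=0
L[5]='p': occ=3, LF[5]=C('p')+3=1+3=4

Answer: 1 2 3 5 0 4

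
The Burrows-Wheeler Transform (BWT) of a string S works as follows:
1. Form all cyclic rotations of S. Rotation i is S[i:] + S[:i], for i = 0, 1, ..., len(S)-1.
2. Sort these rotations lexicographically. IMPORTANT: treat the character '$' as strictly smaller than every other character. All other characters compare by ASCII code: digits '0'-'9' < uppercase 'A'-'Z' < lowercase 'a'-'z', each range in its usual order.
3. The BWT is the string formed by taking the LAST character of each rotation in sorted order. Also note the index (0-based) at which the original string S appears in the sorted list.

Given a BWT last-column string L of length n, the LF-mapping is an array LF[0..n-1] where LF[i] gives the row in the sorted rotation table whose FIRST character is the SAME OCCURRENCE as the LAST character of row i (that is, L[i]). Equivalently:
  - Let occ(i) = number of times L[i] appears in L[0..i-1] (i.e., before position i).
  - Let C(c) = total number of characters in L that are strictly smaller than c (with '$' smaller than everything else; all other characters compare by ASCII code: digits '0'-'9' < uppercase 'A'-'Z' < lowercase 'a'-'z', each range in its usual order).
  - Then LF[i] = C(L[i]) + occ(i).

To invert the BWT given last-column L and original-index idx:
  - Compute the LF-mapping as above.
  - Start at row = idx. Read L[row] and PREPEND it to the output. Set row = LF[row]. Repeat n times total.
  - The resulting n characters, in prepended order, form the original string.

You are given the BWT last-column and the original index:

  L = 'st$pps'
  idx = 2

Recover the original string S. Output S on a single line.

LF mapping: 3 5 0 1 2 4
Walk LF starting at row 2, prepending L[row]:
  step 1: row=2, L[2]='$', prepend. Next row=LF[2]=0
  step 2: row=0, L[0]='s', prepend. Next row=LF[0]=3
  step 3: row=3, L[3]='p', prepend. Next row=LF[3]=1
  step 4: row=1, L[1]='t', prepend. Next row=LF[1]=5
  step 5: row=5, L[5]='s', prepend. Next row=LF[5]=4
  step 6: row=4, L[4]='p', prepend. Next row=LF[4]=2
Reversed output: pstps$

Answer: pstps$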